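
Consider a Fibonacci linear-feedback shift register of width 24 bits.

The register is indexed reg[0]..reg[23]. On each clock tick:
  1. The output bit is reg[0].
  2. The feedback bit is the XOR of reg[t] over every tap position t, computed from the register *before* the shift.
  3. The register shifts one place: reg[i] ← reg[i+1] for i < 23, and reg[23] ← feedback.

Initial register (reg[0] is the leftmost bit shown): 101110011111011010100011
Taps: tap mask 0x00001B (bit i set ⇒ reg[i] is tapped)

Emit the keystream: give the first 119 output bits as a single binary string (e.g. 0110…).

10111001111101101010001110011010110001001100000111010101001001110101000110000100001001100110011011101111001111111111001

step | reg (before) | out | fb
   0 | 101110011111011010100011 | 1 | 1
   1 | 011100111110110101000111 | 0 | 0
   2 | 111001111101101010001110 | 1 | 0
   3 | 110011111011010100011100 | 1 | 1
   4 | 100111110110101000111001 | 1 | 1
   5 | 001111101101010001110011 | 0 | 0
   6 | 011111011010100011100110 | 0 | 1
   7 | 111110110101000111001101 | 1 | 0
   8 | 111101101010001110011010 | 1 | 1
   9 | 111011010100011100110101 | 1 | 1
  10 | 110110101000111001101011 | 1 | 0
  11 | 101101010001110011010110 | 1 | 0
  12 | 011010100011100110101100 | 0 | 0
  13 | 110101000111001101011000 | 1 | 1
  14 | 101010001110011010110001 | 1 | 0
  15 | 010100011100110101100010 | 0 | 0
  16 | 101000111001101011000100 | 1 | 1
  17 | 010001110011010110001001 | 0 | 1
  18 | 100011100110101100010011 | 1 | 0
  19 | 000111001101011000100110 | 0 | 0
  20 | 001110011010110001001100 | 0 | 0
  21 | 011100110101100010011000 | 0 | 0
  22 | 111001101011000100110000 | 1 | 0
  23 | 110011010110001001100000 | 1 | 1
  24 | 100110101100010011000001 | 1 | 1
  25 | 001101011000100110000011 | 0 | 1
  26 | 011010110001001100000111 | 0 | 0
  27 | 110101100010011000001110 | 1 | 1
  28 | 101011000100110000011101 | 1 | 0
  29 | 010110001001100000111010 | 0 | 1
  30 | 101100010011000001110101 | 1 | 0
  31 | 011000100110000011101010 | 0 | 1
  32 | 110001001100000111010101 | 1 | 0
  33 | 100010011000001110101010 | 1 | 0
  34 | 000100110000011101010100 | 0 | 1
  35 | 001001100000111010101001 | 0 | 0
  36 | 010011000001110101010010 | 0 | 0
  37 | 100110000011101010100100 | 1 | 1
  38 | 001100000111010101001001 | 0 | 1
  39 | 011000001110101010010011 | 0 | 1
  40 | 110000011101010100100111 | 1 | 0
  41 | 100000111010101001001110 | 1 | 1
  42 | 000001110101010010011101 | 0 | 0
  43 | 000011101010100100111010 | 0 | 1
  44 | 000111010101001001110101 | 0 | 0
  45 | 001110101010010011101010 | 0 | 0
  46 | 011101010100100111010100 | 0 | 0
  47 | 111010101001001110101000 | 1 | 1
  48 | 110101010010011101010001 | 1 | 1
  49 | 101010100100111010100011 | 1 | 0
  50 | 010101001001110101000110 | 0 | 0
  51 | 101010010011101010001100 | 1 | 0
  52 | 010100100111010100011000 | 0 | 0
  53 | 101001001110101000110000 | 1 | 1
  54 | 010010011101010001100001 | 0 | 0
  55 | 100100111010100011000010 | 1 | 0
  56 | 001001110101000110000100 | 0 | 0
  57 | 010011101010001100001000 | 0 | 0
  58 | 100111010100011000010000 | 1 | 1
  59 | 001110101000110000100001 | 0 | 0
  60 | 011101010001100001000010 | 0 | 0
  61 | 111010100011000010000100 | 1 | 1
  62 | 110101000110000100001001 | 1 | 1
  63 | 101010001100001000010011 | 1 | 0
  64 | 010100011000010000100110 | 0 | 0
  65 | 101000110000100001001100 | 1 | 1
  66 | 010001100001000010011001 | 0 | 1
  67 | 100011000010000100110011 | 1 | 0
  68 | 000110000100001001100110 | 0 | 0
  69 | 001100001000010011001100 | 0 | 1
  70 | 011000010000100110011001 | 0 | 1
  71 | 110000100001001100110011 | 1 | 0
  72 | 100001000010011001100110 | 1 | 1
  73 | 000010000100110011001101 | 0 | 1
  74 | 000100001001100110011011 | 0 | 1
  75 | 001000010011001100110111 | 0 | 0
  76 | 010000100110011001101110 | 0 | 1
  77 | 100001001100110011011101 | 1 | 1
  78 | 000010011001100110111011 | 0 | 1
  79 | 000100110011001101110111 | 0 | 1
  80 | 001001100110011011101111 | 0 | 0
  81 | 010011001100110111011110 | 0 | 0
  82 | 100110011001101110111100 | 1 | 1
  83 | 001100110011011101111001 | 0 | 1
  84 | 011001100110111011110011 | 0 | 1
  85 | 110011001101110111100111 | 1 | 1
  86 | 100110011011101111001111 | 1 | 1
  87 | 001100110111011110011111 | 0 | 1
  88 | 011001101110111100111111 | 0 | 1
  89 | 110011011101111001111111 | 1 | 1
  90 | 100110111011110011111111 | 1 | 1
  91 | 001101110111100111111111 | 0 | 1
  92 | 011011101111001111111111 | 0 | 0
  93 | 110111011110011111111110 | 1 | 0
  94 | 101110111100111111111100 | 1 | 1
  95 | 011101111001111111111001 | 0 | 0
  96 | 111011110011111111110010 | 1 | 1
  97 | 110111100111111111100101 | 1 | 0
  98 | 101111001111111111001010 | 1 | 1
  99 | 011110011111111110010101 | 0 | 1
 100 | 111100111111111100101011 | 1 | 1
 101 | 111001111111111001010111 | 1 | 0
 102 | 110011111111110010101110 | 1 | 1
 103 | 100111111111100101011101 | 1 | 1
 104 | 001111111111001010111011 | 0 | 0
 105 | 011111111110010101110110 | 0 | 1
 106 | 111111111100101011101101 | 1 | 0
 107 | 111111111001010111011010 | 1 | 0
 108 | 111111110010101110110100 | 1 | 0
 109 | 111111100101011101101000 | 1 | 0
 110 | 111111001010111011010000 | 1 | 0
 111 | 111110010101110110100000 | 1 | 0
 112 | 111100101011101101000000 | 1 | 1
 113 | 111001010111011010000001 | 1 | 0
 114 | 110010101110110100000010 | 1 | 1
 115 | 100101011101101000000101 | 1 | 0
 116 | 001010111011010000001010 | 0 | 1
 117 | 010101110110100000010101 | 0 | 0
 118 | 101011101101000000101010 | 1 | 0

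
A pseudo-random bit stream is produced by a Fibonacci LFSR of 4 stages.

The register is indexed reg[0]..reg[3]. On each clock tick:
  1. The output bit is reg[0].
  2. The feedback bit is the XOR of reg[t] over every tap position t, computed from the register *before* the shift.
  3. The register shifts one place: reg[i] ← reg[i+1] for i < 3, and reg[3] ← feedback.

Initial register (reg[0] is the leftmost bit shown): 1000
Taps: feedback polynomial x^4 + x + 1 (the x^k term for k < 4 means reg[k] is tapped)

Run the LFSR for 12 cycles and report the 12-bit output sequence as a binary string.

step | reg (before) | out | fb
   0 | 1000 | 1 | 1
   1 | 0001 | 0 | 0
   2 | 0010 | 0 | 0
   3 | 0100 | 0 | 1
   4 | 1001 | 1 | 1
   5 | 0011 | 0 | 0
   6 | 0110 | 0 | 1
   7 | 1101 | 1 | 0
   8 | 1010 | 1 | 1
   9 | 0101 | 0 | 1
  10 | 1011 | 1 | 1
  11 | 0111 | 0 | 1

100010011010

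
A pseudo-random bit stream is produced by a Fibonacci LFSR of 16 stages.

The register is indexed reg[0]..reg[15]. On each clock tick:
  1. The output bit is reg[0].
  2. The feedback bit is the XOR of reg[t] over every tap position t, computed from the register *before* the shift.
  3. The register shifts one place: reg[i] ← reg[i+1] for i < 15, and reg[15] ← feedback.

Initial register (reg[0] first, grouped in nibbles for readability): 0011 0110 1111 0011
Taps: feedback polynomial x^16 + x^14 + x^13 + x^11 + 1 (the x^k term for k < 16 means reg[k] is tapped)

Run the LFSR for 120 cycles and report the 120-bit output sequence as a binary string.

k : reg_k → out_k, fb_k
0: 0011011011110011 → 0, fb=0
1: 0110110111100110 → 0, fb=0
2: 1101101111001100 → 1, fb=0
3: 1011011110011000 → 1, fb=0
4: 0110111100110000 → 0, fb=1
5: 1101111001100001 → 1, fb=1
6: 1011110011000011 → 1, fb=0
7: 0111100110000110 → 0, fb=0
8: 1111001100001100 → 1, fb=0
9: 1110011000011000 → 1, fb=0
10: 1100110000110000 → 1, fb=0
11: 1001100001100000 → 1, fb=1
12: 0011000011000001 → 0, fb=0
13: 0110000110000010 → 0, fb=1
14: 1100001100000101 → 1, fb=0
15: 1000011000001010 → 1, fb=0
16: 0000110000010100 → 0, fb=0
17: 0001100000101000 → 0, fb=0
18: 0011000001010000 → 0, fb=1
19: 0110000010100001 → 0, fb=0
20: 1100000101000010 → 1, fb=0
21: 1000001010000100 → 1, fb=0
22: 0000010100001000 → 0, fb=0
23: 0000101000010000 → 0, fb=1
24: 0001010000100001 → 0, fb=0
25: 0010100001000010 → 0, fb=1
26: 0101000010000101 → 0, fb=1
27: 1010000100001011 → 1, fb=0
28: 0100001000010110 → 0, fb=1
29: 1000010000101101 → 1, fb=0
30: 0000100001011010 → 0, fb=0
31: 0001000010110100 → 0, fb=0
32: 0010000101101000 → 0, fb=0
33: 0100001011010000 → 0, fb=1
34: 1000010110100001 → 1, fb=1
35: 0000101101000011 → 0, fb=1
36: 0001011010000111 → 0, fb=0
37: 0010110100001110 → 0, fb=0
38: 0101101000011100 → 0, fb=0
39: 1011010000111000 → 1, fb=0
40: 0110100001110000 → 0, fb=1
41: 1101000011100001 → 1, fb=1
42: 1010000111000011 → 1, fb=0
43: 0100001110000110 → 0, fb=0
44: 1000011100001100 → 1, fb=0
45: 0000111000011000 → 0, fb=1
46: 0001110000110001 → 0, fb=1
47: 0011100001100011 → 0, fb=1
48: 0111000011000111 → 0, fb=0
49: 1110000110001110 → 1, fb=1
50: 1100001100011101 → 1, fb=1
51: 1000011000111011 → 1, fb=1
52: 0000110001110111 → 0, fb=1
53: 0001100011101111 → 0, fb=0
54: 0011000111011110 → 0, fb=1
55: 0110001110111101 → 0, fb=0
56: 1100011101111010 → 1, fb=1
57: 1000111011110101 → 1, fb=1
58: 0001110111101011 → 0, fb=1
59: 0011101111010111 → 0, fb=1
60: 0111011110101111 → 0, fb=0
61: 1110111101011110 → 1, fb=0
62: 1101111010111100 → 1, fb=1
63: 1011110101111001 → 1, fb=0
64: 0111101011110010 → 0, fb=0
65: 1111010111100100 → 1, fb=0
66: 1110101111001000 → 1, fb=1
67: 1101011110010001 → 1, fb=0
68: 1010111100100010 → 1, fb=0
69: 0101111001000100 → 0, fb=1
70: 1011110010001001 → 1, fb=1
71: 0111100100010011 → 0, fb=0
72: 1111001000100110 → 1, fb=1
73: 1110010001001101 → 1, fb=0
74: 1100100010011010 → 1, fb=1
75: 1001000100110101 → 1, fb=1
76: 0010001001101011 → 0, fb=1
77: 0100010011010111 → 0, fb=1
78: 1000100110101111 → 1, fb=1
79: 0001001101011111 → 0, fb=1
80: 0010011010111111 → 0, fb=1
81: 0100110101111111 → 0, fb=1
82: 1001101011111111 → 1, fb=0
83: 0011010111111110 → 0, fb=1
84: 0110101111111101 → 0, fb=0
85: 1101011111111010 → 1, fb=1
86: 1010111111110101 → 1, fb=1
87: 0101111111101011 → 0, fb=1
88: 1011111111010111 → 1, fb=0
89: 0111111110101110 → 0, fb=0
90: 1111111101011100 → 1, fb=1
91: 1111111010111001 → 1, fb=0
92: 1111110101110010 → 1, fb=1
93: 1111101011100101 → 1, fb=0
94: 1111010111001010 → 1, fb=0
95: 1110101110010100 → 1, fb=1
96: 1101011100101001 → 1, fb=1
97: 1010111001010011 → 1, fb=1
98: 0101110010100111 → 0, fb=0
99: 1011100101001110 → 1, fb=1
100: 0111001010011101 → 0, fb=0
101: 1110010100111010 → 1, fb=1
102: 1100101001110101 → 1, fb=1
103: 1001010011101011 → 1, fb=0
104: 0010100111010110 → 0, fb=1
105: 0101001110101101 → 0, fb=1
106: 1010011101011011 → 1, fb=1
107: 0100111010110111 → 0, fb=1
108: 1001110101101111 → 1, fb=1
109: 0011101011011111 → 0, fb=1
110: 0111010110111111 → 0, fb=1
111: 1110101101111111 → 1, fb=0
112: 1101011011111110 → 1, fb=0
113: 1010110111111100 → 1, fb=1
114: 0101101111111001 → 0, fb=1
115: 1011011111110011 → 1, fb=1
116: 0110111111100111 → 0, fb=0
117: 1101111111001110 → 1, fb=1
118: 1011111110011101 → 1, fb=1
119: 0111111100111011 → 0, fb=0

001101101111001100001100000101000010000101101000011100001100011101111010111100100010011010111111110101110010100111010110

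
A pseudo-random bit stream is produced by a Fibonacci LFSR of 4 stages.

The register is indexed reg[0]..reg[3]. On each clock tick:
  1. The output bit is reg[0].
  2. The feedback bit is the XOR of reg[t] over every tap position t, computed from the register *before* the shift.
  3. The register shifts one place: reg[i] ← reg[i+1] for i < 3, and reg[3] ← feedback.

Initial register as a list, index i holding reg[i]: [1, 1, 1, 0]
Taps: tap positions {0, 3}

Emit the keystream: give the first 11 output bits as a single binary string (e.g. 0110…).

11101011001

step | reg (before) | out | fb
   0 | 1110 | 1 | 1
   1 | 1101 | 1 | 0
   2 | 1010 | 1 | 1
   3 | 0101 | 0 | 1
   4 | 1011 | 1 | 0
   5 | 0110 | 0 | 0
   6 | 1100 | 1 | 1
   7 | 1001 | 1 | 0
   8 | 0010 | 0 | 0
   9 | 0100 | 0 | 0
  10 | 1000 | 1 | 1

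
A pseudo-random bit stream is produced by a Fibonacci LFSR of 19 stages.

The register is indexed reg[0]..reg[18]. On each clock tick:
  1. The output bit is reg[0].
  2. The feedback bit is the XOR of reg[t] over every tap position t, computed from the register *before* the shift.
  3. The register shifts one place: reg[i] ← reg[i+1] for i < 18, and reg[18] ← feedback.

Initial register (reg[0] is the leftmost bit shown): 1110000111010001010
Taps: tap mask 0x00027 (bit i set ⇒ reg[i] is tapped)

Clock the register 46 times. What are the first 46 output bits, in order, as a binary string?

step | reg (before) | out | fb
   0 | 1110000111010001010 | 1 | 1
   1 | 1100001110100010101 | 1 | 0
   2 | 1000011101000101010 | 1 | 0
   3 | 0000111010001010100 | 0 | 1
   4 | 0001110100010101001 | 0 | 1
   5 | 0011101000101010011 | 0 | 1
   6 | 0111010001010100111 | 0 | 1
   7 | 1110100010101001111 | 1 | 1
   8 | 1101000101010011111 | 1 | 0
   9 | 1010001010100111110 | 1 | 0
  10 | 0100010101001111100 | 0 | 0
  11 | 1000101010011111000 | 1 | 1
  12 | 0001010100111110001 | 0 | 1
  13 | 0010101001111100011 | 0 | 1
  14 | 0101010011111000111 | 0 | 0
  15 | 1010100111110001110 | 1 | 0
  16 | 0101001111100011100 | 0 | 1
  17 | 1010011111000111001 | 1 | 1
  18 | 0100111110001110011 | 0 | 0
  19 | 1001111100011100110 | 1 | 0
  20 | 0011111000111001100 | 0 | 0
  21 | 0111110001110011000 | 0 | 1
  22 | 1111100011100110001 | 1 | 1
  23 | 1111000111001100011 | 1 | 1
  24 | 1110001110011000111 | 1 | 1
  25 | 1100011100110001111 | 1 | 1
  26 | 1000111001100011111 | 1 | 0
  27 | 0001110011000111110 | 0 | 1
  28 | 0011100110001111101 | 0 | 1
  29 | 0111001100011111011 | 0 | 0
  30 | 1110011000111110110 | 1 | 0
  31 | 1100110001111101100 | 1 | 1
  32 | 1001100011111011001 | 1 | 1
  33 | 0011000111110110011 | 0 | 1
  34 | 0110001111101100111 | 0 | 0
  35 | 1100011111011001110 | 1 | 1
  36 | 1000111110110011101 | 1 | 0
  37 | 0001111101100111010 | 0 | 1
  38 | 0011111011001110101 | 0 | 0
  39 | 0111110110011101010 | 0 | 1
  40 | 1111101100111010101 | 1 | 1
  41 | 1111011001110101011 | 1 | 0
  42 | 1110110011101010110 | 1 | 0
  43 | 1101100111010101100 | 1 | 0
  44 | 1011001110101011000 | 1 | 0
  45 | 0110011101010110000 | 0 | 1

1110000111010001010100111110001110011000111110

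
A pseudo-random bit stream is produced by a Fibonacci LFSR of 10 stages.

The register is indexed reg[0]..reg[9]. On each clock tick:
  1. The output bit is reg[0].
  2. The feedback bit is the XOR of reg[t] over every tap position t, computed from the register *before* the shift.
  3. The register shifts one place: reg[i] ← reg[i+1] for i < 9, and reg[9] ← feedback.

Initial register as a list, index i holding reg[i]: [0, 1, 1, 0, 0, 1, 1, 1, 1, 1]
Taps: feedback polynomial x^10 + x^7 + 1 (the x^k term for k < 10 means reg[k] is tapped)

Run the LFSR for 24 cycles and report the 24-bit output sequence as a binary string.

011001111110010101010011

tick  register→output (feedback)
  0  0110011111→0 (1)
  1  1100111111→1 (0)
  2  1001111110→1 (0)
  3  0011111100→0 (1)
  4  0111111001→0 (0)
  5  1111110010→1 (1)
  6  1111100101→1 (0)
  7  1111001010→1 (1)
  8  1110010101→1 (0)
  9  1100101010→1 (1)
 10  1001010101→1 (0)
 11  0010101010→0 (0)
 12  0101010100→0 (1)
 13  1010101001→1 (1)
 14  0101010011→0 (0)
 15  1010100110→1 (0)
 16  0101001100→0 (1)
 17  1010011001→1 (1)
 18  0100110011→0 (0)
 19  1001100110→1 (0)
 20  0011001100→0 (1)
 21  0110011001→0 (0)
 22  1100110010→1 (1)
 23  1001100101→1 (0)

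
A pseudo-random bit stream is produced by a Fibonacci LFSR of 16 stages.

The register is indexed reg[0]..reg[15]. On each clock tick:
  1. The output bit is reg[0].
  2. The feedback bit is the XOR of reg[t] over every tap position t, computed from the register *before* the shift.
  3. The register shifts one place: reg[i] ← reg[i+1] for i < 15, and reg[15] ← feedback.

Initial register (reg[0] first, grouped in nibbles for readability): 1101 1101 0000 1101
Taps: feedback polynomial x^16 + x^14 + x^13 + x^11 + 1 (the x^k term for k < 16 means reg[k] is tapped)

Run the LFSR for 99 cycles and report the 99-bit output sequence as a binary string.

110111010000110101001101101110011100100011010001001011111011011110000011000011010000100001010001110

step | reg (before) | out | fb
   0 | 1101110100001101 | 1 | 0
   1 | 1011101000011010 | 1 | 1
   2 | 0111010000110101 | 0 | 0
   3 | 1110100001101010 | 1 | 0
   4 | 1101000011010100 | 1 | 1
   5 | 1010000110101001 | 1 | 1
   6 | 0100001101010011 | 0 | 0
   7 | 1000011010100110 | 1 | 1
   8 | 0000110101001101 | 0 | 1
   9 | 0001101010011011 | 0 | 0
  10 | 0011010100110110 | 0 | 1
  11 | 0110101001101101 | 0 | 1
  12 | 1101010011011011 | 1 | 1
  13 | 1010100110110111 | 1 | 0
  14 | 0101001101101110 | 0 | 0
  15 | 1010011011011100 | 1 | 1
  16 | 0100110110111001 | 0 | 1
  17 | 1001101101110011 | 1 | 1
  18 | 0011011011100111 | 0 | 0
  19 | 0110110111001110 | 0 | 0
  20 | 1101101110011100 | 1 | 1
  21 | 1011011100111001 | 1 | 0
  22 | 0110111001110010 | 0 | 0
  23 | 1101110011100100 | 1 | 0
  24 | 1011100111001000 | 1 | 1
  25 | 0111001110010001 | 0 | 1
  26 | 1110011100100011 | 1 | 0
  27 | 1100111001000110 | 1 | 1
  28 | 1001110010001101 | 1 | 0
  29 | 0011100100011010 | 0 | 0
  30 | 0111001000110100 | 0 | 0
  31 | 1110010001101000 | 1 | 1
  32 | 1100100011010001 | 1 | 0
  33 | 1001000110100010 | 1 | 0
  34 | 0010001101000100 | 0 | 1
  35 | 0100011010001001 | 0 | 0
  36 | 1000110100010010 | 1 | 1
  37 | 0001101000100101 | 0 | 1
  38 | 0011010001001011 | 0 | 1
  39 | 0110100010010111 | 0 | 1
  40 | 1101000100101111 | 1 | 1
  41 | 1010001001011111 | 1 | 0
  42 | 0100010010111110 | 0 | 1
  43 | 1000100101111101 | 1 | 1
  44 | 0001001011111011 | 0 | 0
  45 | 0010010111110110 | 0 | 1
  46 | 0100101111101101 | 0 | 1
  47 | 1001011111011011 | 1 | 1
  48 | 0010111110110111 | 0 | 1
  49 | 0101111101101111 | 0 | 0
  50 | 1011111011011110 | 1 | 0
  51 | 0111110110111100 | 0 | 0
  52 | 1111101101111000 | 1 | 0
  53 | 1111011011110000 | 1 | 0
  54 | 1110110111100000 | 1 | 1
  55 | 1101101111000001 | 1 | 1
  56 | 1011011110000011 | 1 | 0
  57 | 0110111100000110 | 0 | 0
  58 | 1101111000001100 | 1 | 0
  59 | 1011110000011000 | 1 | 0
  60 | 0111100000110000 | 0 | 1
  61 | 1111000001100001 | 1 | 1
  62 | 1110000011000011 | 1 | 0
  63 | 1100000110000110 | 1 | 1
  64 | 1000001100001101 | 1 | 0
  65 | 0000011000011010 | 0 | 0
  66 | 0000110000110100 | 0 | 0
  67 | 0001100001101000 | 0 | 0
  68 | 0011000011010000 | 0 | 1
  69 | 0110000110100001 | 0 | 0
  70 | 1100001101000010 | 1 | 0
  71 | 1000011010000100 | 1 | 0
  72 | 0000110100001000 | 0 | 0
  73 | 0001101000010000 | 0 | 1
  74 | 0011010000100001 | 0 | 0
  75 | 0110100001000010 | 0 | 1
  76 | 1101000010000101 | 1 | 0
  77 | 1010000100001010 | 1 | 0
  78 | 0100001000010100 | 0 | 0
  79 | 1000010000101000 | 1 | 1
  80 | 0000100001010001 | 0 | 1
  81 | 0001000010100011 | 0 | 1
  82 | 0010000101000111 | 0 | 0
  83 | 0100001010001110 | 0 | 0
  84 | 1000010100011100 | 1 | 1
  85 | 0000101000111001 | 0 | 1
  86 | 0001010001110011 | 0 | 0
  87 | 0010100011100110 | 0 | 0
  88 | 0101000111001100 | 0 | 1
  89 | 1010001110011001 | 1 | 0
  90 | 0100011100110010 | 0 | 0
  91 | 1000111001100100 | 1 | 0
  92 | 0001110011001000 | 0 | 0
  93 | 0011100110010000 | 0 | 1
  94 | 0111001100100001 | 0 | 0
  95 | 1110011001000010 | 1 | 0
  96 | 1100110010000100 | 1 | 0
  97 | 1001100100001000 | 1 | 1
  98 | 0011001000010001 | 0 | 1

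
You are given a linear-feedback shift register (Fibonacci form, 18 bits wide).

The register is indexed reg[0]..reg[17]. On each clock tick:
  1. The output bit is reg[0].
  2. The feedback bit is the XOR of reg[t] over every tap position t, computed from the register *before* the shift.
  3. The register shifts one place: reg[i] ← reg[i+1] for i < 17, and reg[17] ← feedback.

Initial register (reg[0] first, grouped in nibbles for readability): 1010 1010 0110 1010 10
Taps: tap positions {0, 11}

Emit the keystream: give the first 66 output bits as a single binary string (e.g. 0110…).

101010100110101010111111111001010110010100110011001111110011001010

k : reg_k → out_k, fb_k
0: 101010100110101010 → 1, fb=1
1: 010101001101010101 → 0, fb=1
2: 101010011010101011 → 1, fb=1
3: 010100110101010111 → 0, fb=1
4: 101001101010101111 → 1, fb=1
5: 010011010101011111 → 0, fb=1
6: 100110101010111111 → 1, fb=1
7: 001101010101111111 → 0, fb=1
8: 011010101011111111 → 0, fb=1
9: 110101010111111111 → 1, fb=0
10: 101010101111111110 → 1, fb=0
11: 010101011111111100 → 0, fb=1
12: 101010111111111001 → 1, fb=0
13: 010101111111110010 → 0, fb=1
14: 101011111111100101 → 1, fb=0
15: 010111111111001010 → 0, fb=1
16: 101111111110010101 → 1, fb=1
17: 011111111100101011 → 0, fb=0
18: 111111111001010110 → 1, fb=0
19: 111111110010101100 → 1, fb=1
20: 111111100101011001 → 1, fb=0
21: 111111001010110010 → 1, fb=1
22: 111110010101100101 → 1, fb=0
23: 111100101011001010 → 1, fb=0
24: 111001010110010100 → 1, fb=1
25: 110010101100101001 → 1, fb=1
26: 100101011001010011 → 1, fb=0
27: 001010110010100110 → 0, fb=0
28: 010101100101001100 → 0, fb=1
29: 101011001010011001 → 1, fb=1
30: 010110010100110011 → 0, fb=0
31: 101100101001100110 → 1, fb=0
32: 011001010011001100 → 0, fb=1
33: 110010100110011001 → 1, fb=1
34: 100101001100110011 → 1, fb=1
35: 001010011001100111 → 0, fb=1
36: 010100110011001111 → 0, fb=1
37: 101001100110011111 → 1, fb=1
38: 010011001100111111 → 0, fb=0
39: 100110011001111110 → 1, fb=0
40: 001100110011111100 → 0, fb=1
41: 011001100111111001 → 0, fb=1
42: 110011001111110011 → 1, fb=0
43: 100110011111100110 → 1, fb=0
44: 001100111111001100 → 0, fb=1
45: 011001111110011001 → 0, fb=0
46: 110011111100110010 → 1, fb=1
47: 100111111001100101 → 1, fb=0
48: 001111110011001010 → 0, fb=1
49: 011111100110010101 → 0, fb=0
50: 111111001100101010 → 1, fb=1
51: 111110011001010101 → 1, fb=0
52: 111100110010101010 → 1, fb=1
53: 111001100101010101 → 1, fb=0
54: 110011001010101010 → 1, fb=1
55: 100110010101010101 → 1, fb=0
56: 001100101010101010 → 0, fb=0
57: 011001010101010100 → 0, fb=1
58: 110010101010101001 → 1, fb=1
59: 100101010101010011 → 1, fb=0
60: 001010101010100110 → 0, fb=0
61: 010101010101001100 → 0, fb=1
62: 101010101010011001 → 1, fb=1
63: 010101010100110011 → 0, fb=0
64: 101010101001100110 → 1, fb=0
65: 010101010011001100 → 0, fb=1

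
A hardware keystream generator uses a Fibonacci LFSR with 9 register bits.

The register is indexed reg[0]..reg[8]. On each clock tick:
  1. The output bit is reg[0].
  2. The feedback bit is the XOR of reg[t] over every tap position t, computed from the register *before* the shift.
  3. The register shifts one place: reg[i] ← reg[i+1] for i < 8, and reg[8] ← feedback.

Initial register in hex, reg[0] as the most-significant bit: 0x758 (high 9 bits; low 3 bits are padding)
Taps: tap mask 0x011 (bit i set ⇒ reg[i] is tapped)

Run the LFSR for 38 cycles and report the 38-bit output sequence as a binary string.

tick  register→output (feedback)
  0  011101011→0 (0)
  1  111010110→1 (0)
  2  110101100→1 (1)
  3  101011001→1 (0)
  4  010110010→0 (1)
  5  101100101→1 (1)
  6  011001011→0 (0)
  7  110010110→1 (0)
  8  100101100→1 (1)
  9  001011001→0 (1)
 10  010110011→0 (1)
 11  101100111→1 (1)
 12  011001111→0 (0)
 13  110011110→1 (0)
 14  100111100→1 (0)
 15  001111000→0 (1)
 16  011110001→0 (1)
 17  111100011→1 (1)
 18  111000111→1 (1)
 19  110001111→1 (1)
 20  100011111→1 (0)
 21  000111110→0 (1)
 22  001111101→0 (1)
 23  011111011→0 (1)
 24  111110111→1 (0)
 25  111101110→1 (1)
 26  111011101→1 (0)
 27  110111010→1 (0)
 28  101110100→1 (0)
 29  011101000→0 (0)
 30  111010000→1 (0)
 31  110100000→1 (1)
 32  101000001→1 (1)
 33  010000011→0 (0)
 34  100000110→1 (1)
 35  000001101→0 (0)
 36  000011010→0 (1)
 37  000110101→0 (1)

01110101100101100111100011111011101000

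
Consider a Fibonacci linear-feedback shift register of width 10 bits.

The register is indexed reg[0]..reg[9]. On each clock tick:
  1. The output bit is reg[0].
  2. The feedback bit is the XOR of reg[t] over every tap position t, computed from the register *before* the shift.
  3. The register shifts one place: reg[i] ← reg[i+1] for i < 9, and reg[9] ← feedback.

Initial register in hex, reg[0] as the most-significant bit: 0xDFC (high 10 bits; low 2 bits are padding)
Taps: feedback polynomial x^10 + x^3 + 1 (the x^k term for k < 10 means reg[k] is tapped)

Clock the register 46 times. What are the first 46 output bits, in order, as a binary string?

1101111111001000011000101101110100001101010110

tick  register→output (feedback)
  0  1101111111→1 (0)
  1  1011111110→1 (0)
  2  0111111100→0 (1)
  3  1111111001→1 (0)
  4  1111110010→1 (0)
  5  1111100100→1 (0)
  6  1111001000→1 (0)
  7  1110010000→1 (1)
  8  1100100001→1 (1)
  9  1001000011→1 (0)
 10  0010000110→0 (0)
 11  0100001100→0 (0)
 12  1000011000→1 (1)
 13  0000110001→0 (0)
 14  0001100010→0 (1)
 15  0011000101→0 (1)
 16  0110001011→0 (0)
 17  1100010110→1 (1)
 18  1000101101→1 (1)
 19  0001011011→0 (1)
 20  0010110111→0 (0)
 21  0101101110→0 (1)
 22  1011011101→1 (0)
 23  0110111010→0 (0)
 24  1101110100→1 (0)
 25  1011101000→1 (0)
 26  0111010000→0 (1)
 27  1110100001→1 (1)
 28  1101000011→1 (0)
 29  1010000110→1 (1)
 30  0100001101→0 (0)
 31  1000011010→1 (1)
 32  0000110101→0 (0)
 33  0001101010→0 (1)
 34  0011010101→0 (1)
 35  0110101011→0 (0)
 36  1101010110→1 (0)
 37  1010101100→1 (1)
 38  0101011001→0 (1)
 39  1010110011→1 (1)
 40  0101100111→0 (1)
 41  1011001111→1 (0)
 42  0110011110→0 (0)
 43  1100111100→1 (1)
 44  1001111001→1 (0)
 45  0011110010→0 (1)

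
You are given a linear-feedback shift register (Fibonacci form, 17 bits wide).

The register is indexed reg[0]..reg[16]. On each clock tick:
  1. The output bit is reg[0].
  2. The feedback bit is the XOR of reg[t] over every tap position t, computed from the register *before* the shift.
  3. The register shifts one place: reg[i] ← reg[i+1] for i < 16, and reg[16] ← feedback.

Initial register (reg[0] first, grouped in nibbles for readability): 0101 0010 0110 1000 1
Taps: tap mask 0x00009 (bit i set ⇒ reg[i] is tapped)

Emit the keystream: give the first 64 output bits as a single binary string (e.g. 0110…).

step | reg (before) | out | fb
   0 | 01010010011010001 | 0 | 1
   1 | 10100100110100011 | 1 | 1
   2 | 01001001101000111 | 0 | 0
   3 | 10010011010001110 | 1 | 0
   4 | 00100110100011100 | 0 | 0
   5 | 01001101000111000 | 0 | 0
   6 | 10011010001110000 | 1 | 0
   7 | 00110100011100000 | 0 | 1
   8 | 01101000111000001 | 0 | 0
   9 | 11010001110000010 | 1 | 0
  10 | 10100011100000100 | 1 | 1
  11 | 01000111000001001 | 0 | 0
  12 | 10001110000010010 | 1 | 1
  13 | 00011100000100101 | 0 | 1
  14 | 00111000001001011 | 0 | 1
  15 | 01110000010010111 | 0 | 1
  16 | 11100000100101111 | 1 | 1
  17 | 11000001001011111 | 1 | 1
  18 | 10000010010111111 | 1 | 1
  19 | 00000100101111111 | 0 | 0
  20 | 00001001011111110 | 0 | 0
  21 | 00010010111111100 | 0 | 1
  22 | 00100101111111001 | 0 | 0
  23 | 01001011111110010 | 0 | 0
  24 | 10010111111100100 | 1 | 0
  25 | 00101111111001000 | 0 | 0
  26 | 01011111110010000 | 0 | 1
  27 | 10111111100100001 | 1 | 0
  28 | 01111111001000010 | 0 | 1
  29 | 11111110010000101 | 1 | 0
  30 | 11111100100001010 | 1 | 0
  31 | 11111001000010100 | 1 | 0
  32 | 11110010000101000 | 1 | 0
  33 | 11100100001010000 | 1 | 1
  34 | 11001000010100001 | 1 | 1
  35 | 10010000101000011 | 1 | 0
  36 | 00100001010000110 | 0 | 0
  37 | 01000010100001100 | 0 | 0
  38 | 10000101000011000 | 1 | 1
  39 | 00001010000110001 | 0 | 0
  40 | 00010100001100010 | 0 | 1
  41 | 00101000011000101 | 0 | 0
  42 | 01010000110001010 | 0 | 1
  43 | 10100001100010101 | 1 | 1
  44 | 01000011000101011 | 0 | 0
  45 | 10000110001010110 | 1 | 1
  46 | 00001100010101101 | 0 | 0
  47 | 00011000101011010 | 0 | 1
  48 | 00110001010110101 | 0 | 1
  49 | 01100010101101011 | 0 | 0
  50 | 11000101011010110 | 1 | 1
  51 | 10001010110101101 | 1 | 1
  52 | 00010101101011011 | 0 | 1
  53 | 00101011010110111 | 0 | 0
  54 | 01010110101101110 | 0 | 1
  55 | 10101101011011101 | 1 | 1
  56 | 01011010110111011 | 0 | 1
  57 | 10110101101110111 | 1 | 0
  58 | 01101011011101110 | 0 | 0
  59 | 11010110111011100 | 1 | 0
  60 | 10101101110111000 | 1 | 1
  61 | 01011011101110001 | 0 | 1
  62 | 10110111011100011 | 1 | 0
  63 | 01101110111000110 | 0 | 0

0101001001101000111000001001011111110010000101000011000101011010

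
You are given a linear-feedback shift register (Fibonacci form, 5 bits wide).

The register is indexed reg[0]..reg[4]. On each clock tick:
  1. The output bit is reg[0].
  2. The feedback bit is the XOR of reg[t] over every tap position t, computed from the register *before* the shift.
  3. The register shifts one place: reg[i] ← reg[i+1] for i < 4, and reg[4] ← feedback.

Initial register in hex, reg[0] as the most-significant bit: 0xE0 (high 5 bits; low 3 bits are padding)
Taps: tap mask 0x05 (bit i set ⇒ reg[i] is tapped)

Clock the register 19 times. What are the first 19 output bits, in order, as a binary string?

1110001101110101000

step | reg (before) | out | fb
   0 | 11100 | 1 | 0
   1 | 11000 | 1 | 1
   2 | 10001 | 1 | 1
   3 | 00011 | 0 | 0
   4 | 00110 | 0 | 1
   5 | 01101 | 0 | 1
   6 | 11011 | 1 | 1
   7 | 10111 | 1 | 0
   8 | 01110 | 0 | 1
   9 | 11101 | 1 | 0
  10 | 11010 | 1 | 1
  11 | 10101 | 1 | 0
  12 | 01010 | 0 | 0
  13 | 10100 | 1 | 0
  14 | 01000 | 0 | 0
  15 | 10000 | 1 | 1
  16 | 00001 | 0 | 0
  17 | 00010 | 0 | 0
  18 | 00100 | 0 | 1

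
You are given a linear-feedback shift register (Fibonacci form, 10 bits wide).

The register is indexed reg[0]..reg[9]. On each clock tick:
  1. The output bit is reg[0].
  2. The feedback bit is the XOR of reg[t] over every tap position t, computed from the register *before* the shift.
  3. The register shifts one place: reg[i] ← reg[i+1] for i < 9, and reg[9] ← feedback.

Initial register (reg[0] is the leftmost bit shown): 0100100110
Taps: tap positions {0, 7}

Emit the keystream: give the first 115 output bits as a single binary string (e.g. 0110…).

0100100110100110101111100110001111100100011101111110000111000000011111111110001110001001110110010101110111101010001

k : reg_k → out_k, fb_k
0: 0100100110 → 0, fb=1
1: 1001001101 → 1, fb=0
2: 0010011010 → 0, fb=0
3: 0100110100 → 0, fb=1
4: 1001101001 → 1, fb=1
5: 0011010011 → 0, fb=0
6: 0110100110 → 0, fb=1
7: 1101001101 → 1, fb=0
8: 1010011010 → 1, fb=1
9: 0100110101 → 0, fb=1
10: 1001101011 → 1, fb=1
11: 0011010111 → 0, fb=1
12: 0110101111 → 0, fb=1
13: 1101011111 → 1, fb=0
14: 1010111110 → 1, fb=0
15: 0101111100 → 0, fb=1
16: 1011111001 → 1, fb=1
17: 0111110011 → 0, fb=0
18: 1111100110 → 1, fb=0
19: 1111001100 → 1, fb=0
20: 1110011000 → 1, fb=1
21: 1100110001 → 1, fb=1
22: 1001100011 → 1, fb=1
23: 0011000111 → 0, fb=1
24: 0110001111 → 0, fb=1
25: 1100011111 → 1, fb=0
26: 1000111110 → 1, fb=0
27: 0001111100 → 0, fb=1
28: 0011111001 → 0, fb=0
29: 0111110010 → 0, fb=0
30: 1111100100 → 1, fb=0
31: 1111001000 → 1, fb=1
32: 1110010001 → 1, fb=1
33: 1100100011 → 1, fb=1
34: 1001000111 → 1, fb=0
35: 0010001110 → 0, fb=1
36: 0100011101 → 0, fb=1
37: 1000111011 → 1, fb=1
38: 0001110111 → 0, fb=1
39: 0011101111 → 0, fb=1
40: 0111011111 → 0, fb=1
41: 1110111111 → 1, fb=0
42: 1101111110 → 1, fb=0
43: 1011111100 → 1, fb=0
44: 0111111000 → 0, fb=0
45: 1111110000 → 1, fb=1
46: 1111100001 → 1, fb=1
47: 1111000011 → 1, fb=1
48: 1110000111 → 1, fb=0
49: 1100001110 → 1, fb=0
50: 1000011100 → 1, fb=0
51: 0000111000 → 0, fb=0
52: 0001110000 → 0, fb=0
53: 0011100000 → 0, fb=0
54: 0111000000 → 0, fb=0
55: 1110000000 → 1, fb=1
56: 1100000001 → 1, fb=1
57: 1000000011 → 1, fb=1
58: 0000000111 → 0, fb=1
59: 0000001111 → 0, fb=1
60: 0000011111 → 0, fb=1
61: 0000111111 → 0, fb=1
62: 0001111111 → 0, fb=1
63: 0011111111 → 0, fb=1
64: 0111111111 → 0, fb=1
65: 1111111111 → 1, fb=0
66: 1111111110 → 1, fb=0
67: 1111111100 → 1, fb=0
68: 1111111000 → 1, fb=1
69: 1111110001 → 1, fb=1
70: 1111100011 → 1, fb=1
71: 1111000111 → 1, fb=0
72: 1110001110 → 1, fb=0
73: 1100011100 → 1, fb=0
74: 1000111000 → 1, fb=1
75: 0001110001 → 0, fb=0
76: 0011100010 → 0, fb=0
77: 0111000100 → 0, fb=1
78: 1110001001 → 1, fb=1
79: 1100010011 → 1, fb=1
80: 1000100111 → 1, fb=0
81: 0001001110 → 0, fb=1
82: 0010011101 → 0, fb=1
83: 0100111011 → 0, fb=0
84: 1001110110 → 1, fb=0
85: 0011101100 → 0, fb=1
86: 0111011001 → 0, fb=0
87: 1110110010 → 1, fb=1
88: 1101100101 → 1, fb=0
89: 1011001010 → 1, fb=1
90: 0110010101 → 0, fb=1
91: 1100101011 → 1, fb=1
92: 1001010111 → 1, fb=0
93: 0010101110 → 0, fb=1
94: 0101011101 → 0, fb=1
95: 1010111011 → 1, fb=1
96: 0101110111 → 0, fb=1
97: 1011101111 → 1, fb=0
98: 0111011110 → 0, fb=1
99: 1110111101 → 1, fb=0
100: 1101111010 → 1, fb=1
101: 1011110101 → 1, fb=0
102: 0111101010 → 0, fb=0
103: 1111010100 → 1, fb=0
104: 1110101000 → 1, fb=1
105: 1101010001 → 1, fb=1
106: 1010100011 → 1, fb=1
107: 0101000111 → 0, fb=1
108: 1010001111 → 1, fb=0
109: 0100011110 → 0, fb=1
110: 1000111101 → 1, fb=0
111: 0001111010 → 0, fb=0
112: 0011110100 → 0, fb=1
113: 0111101001 → 0, fb=0
114: 1111010010 → 1, fb=1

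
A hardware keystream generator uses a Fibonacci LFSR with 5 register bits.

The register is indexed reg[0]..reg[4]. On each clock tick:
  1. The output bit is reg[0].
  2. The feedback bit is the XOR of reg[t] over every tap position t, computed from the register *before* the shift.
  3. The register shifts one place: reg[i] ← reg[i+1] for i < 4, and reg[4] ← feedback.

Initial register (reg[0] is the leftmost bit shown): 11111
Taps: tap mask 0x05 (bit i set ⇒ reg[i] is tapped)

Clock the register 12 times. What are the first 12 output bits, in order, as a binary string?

tick  register→output (feedback)
  0  11111→1 (0)
  1  11110→1 (0)
  2  11100→1 (0)
  3  11000→1 (1)
  4  10001→1 (1)
  5  00011→0 (0)
  6  00110→0 (1)
  7  01101→0 (1)
  8  11011→1 (1)
  9  10111→1 (0)
 10  01110→0 (1)
 11  11101→1 (0)

111110001101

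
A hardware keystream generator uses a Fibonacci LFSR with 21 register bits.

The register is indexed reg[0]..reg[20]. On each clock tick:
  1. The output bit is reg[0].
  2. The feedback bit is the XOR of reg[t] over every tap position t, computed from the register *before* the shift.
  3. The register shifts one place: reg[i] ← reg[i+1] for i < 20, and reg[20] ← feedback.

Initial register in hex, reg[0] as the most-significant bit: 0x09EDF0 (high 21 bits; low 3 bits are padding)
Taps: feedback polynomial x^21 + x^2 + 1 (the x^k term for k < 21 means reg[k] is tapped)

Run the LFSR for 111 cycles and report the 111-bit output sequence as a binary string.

000010011110110111110001011100101101000110100101110011001011100110010111111100101111111001000001110010000011101

step | reg (before) | out | fb
   0 | 000010011110110111110 | 0 | 0
   1 | 000100111101101111100 | 0 | 0
   2 | 001001111011011111000 | 0 | 1
   3 | 010011110110111110001 | 0 | 0
   4 | 100111101101111100010 | 1 | 1
   5 | 001111011011111000101 | 0 | 1
   6 | 011110110111110001011 | 0 | 1
   7 | 111101101111100010111 | 1 | 0
   8 | 111011011111000101110 | 1 | 0
   9 | 110110111110001011100 | 1 | 1
  10 | 101101111100010111001 | 1 | 0
  11 | 011011111000101110010 | 0 | 1
  12 | 110111110001011100101 | 1 | 1
  13 | 101111100010111001011 | 1 | 0
  14 | 011111000101110010110 | 0 | 1
  15 | 111110001011100101101 | 1 | 0
  16 | 111100010111001011010 | 1 | 0
  17 | 111000101110010110100 | 1 | 0
  18 | 110001011100101101000 | 1 | 1
  19 | 100010111001011010001 | 1 | 1
  20 | 000101110010110100011 | 0 | 0
  21 | 001011100101101000110 | 0 | 1
  22 | 010111001011010001101 | 0 | 0
  23 | 101110010110100011010 | 1 | 0
  24 | 011100101101000110100 | 0 | 1
  25 | 111001011010001101001 | 1 | 0
  26 | 110010110100011010010 | 1 | 1
  27 | 100101101000110100101 | 1 | 1
  28 | 001011010001101001011 | 0 | 1
  29 | 010110100011010010111 | 0 | 0
  30 | 101101000110100101110 | 1 | 0
  31 | 011010001101001011100 | 0 | 1
  32 | 110100011010010111001 | 1 | 1
  33 | 101000110100101110011 | 1 | 0
  34 | 010001101001011100110 | 0 | 0
  35 | 100011010010111001100 | 1 | 1
  36 | 000110100101110011001 | 0 | 0
  37 | 001101001011100110010 | 0 | 1
  38 | 011010010111001100101 | 0 | 1
  39 | 110100101110011001011 | 1 | 1
  40 | 101001011100110010111 | 1 | 0
  41 | 010010111001100101110 | 0 | 0
  42 | 100101110011001011100 | 1 | 1
  43 | 001011100110010111001 | 0 | 1
  44 | 010111001100101110011 | 0 | 0
  45 | 101110011001011100110 | 1 | 0
  46 | 011100110010111001100 | 0 | 1
  47 | 111001100101110011001 | 1 | 0
  48 | 110011001011100110010 | 1 | 1
  49 | 100110010111001100101 | 1 | 1
  50 | 001100101110011001011 | 0 | 1
  51 | 011001011100110010111 | 0 | 1
  52 | 110010111001100101111 | 1 | 1
  53 | 100101110011001011111 | 1 | 1
  54 | 001011100110010111111 | 0 | 1
  55 | 010111001100101111111 | 0 | 0
  56 | 101110011001011111110 | 1 | 0
  57 | 011100110010111111100 | 0 | 1
  58 | 111001100101111111001 | 1 | 0
  59 | 110011001011111110010 | 1 | 1
  60 | 100110010111111100101 | 1 | 1
  61 | 001100101111111001011 | 0 | 1
  62 | 011001011111110010111 | 0 | 1
  63 | 110010111111100101111 | 1 | 1
  64 | 100101111111001011111 | 1 | 1
  65 | 001011111110010111111 | 0 | 1
  66 | 010111111100101111111 | 0 | 0
  67 | 101111111001011111110 | 1 | 0
  68 | 011111110010111111100 | 0 | 1
  69 | 111111100101111111001 | 1 | 0
  70 | 111111001011111110010 | 1 | 0
  71 | 111110010111111100100 | 1 | 0
  72 | 111100101111111001000 | 1 | 0
  73 | 111001011111110010000 | 1 | 0
  74 | 110010111111100100000 | 1 | 1
  75 | 100101111111001000001 | 1 | 1
  76 | 001011111110010000011 | 0 | 1
  77 | 010111111100100000111 | 0 | 0
  78 | 101111111001000001110 | 1 | 0
  79 | 011111110010000011100 | 0 | 1
  80 | 111111100100000111001 | 1 | 0
  81 | 111111001000001110010 | 1 | 0
  82 | 111110010000011100100 | 1 | 0
  83 | 111100100000111001000 | 1 | 0
  84 | 111001000001110010000 | 1 | 0
  85 | 110010000011100100000 | 1 | 1
  86 | 100100000111001000001 | 1 | 1
  87 | 001000001110010000011 | 0 | 1
  88 | 010000011100100000111 | 0 | 0
  89 | 100000111001000001110 | 1 | 1
  90 | 000001110010000011101 | 0 | 0
  91 | 000011100100000111010 | 0 | 0
  92 | 000111001000001110100 | 0 | 0
  93 | 001110010000011101000 | 0 | 1
  94 | 011100100000111010001 | 0 | 1
  95 | 111001000001110100011 | 1 | 0
  96 | 110010000011101000110 | 1 | 1
  97 | 100100000111010001101 | 1 | 1
  98 | 001000001110100011011 | 0 | 1
  99 | 010000011101000110111 | 0 | 0
 100 | 100000111010001101110 | 1 | 1
 101 | 000001110100011011101 | 0 | 0
 102 | 000011101000110111010 | 0 | 0
 103 | 000111010001101110100 | 0 | 0
 104 | 001110100011011101000 | 0 | 1
 105 | 011101000110111010001 | 0 | 1
 106 | 111010001101110100011 | 1 | 0
 107 | 110100011011101000110 | 1 | 1
 108 | 101000110111010001101 | 1 | 0
 109 | 010001101110100011010 | 0 | 0
 110 | 100011011101000110100 | 1 | 1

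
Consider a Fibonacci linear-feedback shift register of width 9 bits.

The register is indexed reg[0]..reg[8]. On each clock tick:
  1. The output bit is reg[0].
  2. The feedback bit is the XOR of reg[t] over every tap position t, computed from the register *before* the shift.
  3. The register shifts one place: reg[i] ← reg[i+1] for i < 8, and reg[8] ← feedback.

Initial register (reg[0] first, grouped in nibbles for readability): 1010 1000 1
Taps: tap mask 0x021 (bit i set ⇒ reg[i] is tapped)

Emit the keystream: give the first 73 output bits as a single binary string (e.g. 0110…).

1010100011011001111100111100010110111001010010000010011001110100011111011

k : reg_k → out_k, fb_k
0: 101010001 → 1, fb=1
1: 010100011 → 0, fb=0
2: 101000110 → 1, fb=1
3: 010001101 → 0, fb=1
4: 100011011 → 1, fb=0
5: 000110110 → 0, fb=0
6: 001101100 → 0, fb=1
7: 011011001 → 0, fb=1
8: 110110011 → 1, fb=1
9: 101100111 → 1, fb=1
10: 011001111 → 0, fb=1
11: 110011111 → 1, fb=0
12: 100111110 → 1, fb=0
13: 001111100 → 0, fb=1
14: 011111001 → 0, fb=1
15: 111110011 → 1, fb=1
16: 111100111 → 1, fb=1
17: 111001111 → 1, fb=0
18: 110011110 → 1, fb=0
19: 100111100 → 1, fb=0
20: 001111000 → 0, fb=1
21: 011110001 → 0, fb=0
22: 111100010 → 1, fb=1
23: 111000101 → 1, fb=1
24: 110001011 → 1, fb=0
25: 100010110 → 1, fb=1
26: 000101101 → 0, fb=1
27: 001011011 → 0, fb=1
28: 010110111 → 0, fb=0
29: 101101110 → 1, fb=0
30: 011011100 → 0, fb=1
31: 110111001 → 1, fb=0
32: 101110010 → 1, fb=1
33: 011100101 → 0, fb=0
34: 111001010 → 1, fb=0
35: 110010100 → 1, fb=1
36: 100101001 → 1, fb=0
37: 001010010 → 0, fb=0
38: 010100100 → 0, fb=0
39: 101001000 → 1, fb=0
40: 010010000 → 0, fb=0
41: 100100000 → 1, fb=1
42: 001000001 → 0, fb=0
43: 010000010 → 0, fb=0
44: 100000100 → 1, fb=1
45: 000001001 → 0, fb=1
46: 000010011 → 0, fb=0
47: 000100110 → 0, fb=0
48: 001001100 → 0, fb=1
49: 010011001 → 0, fb=1
50: 100110011 → 1, fb=1
51: 001100111 → 0, fb=0
52: 011001110 → 0, fb=1
53: 110011101 → 1, fb=0
54: 100111010 → 1, fb=0
55: 001110100 → 0, fb=0
56: 011101000 → 0, fb=1
57: 111010001 → 1, fb=1
58: 110100011 → 1, fb=1
59: 101000111 → 1, fb=1
60: 010001111 → 0, fb=1
61: 100011111 → 1, fb=0
62: 000111110 → 0, fb=1
63: 001111101 → 0, fb=1
64: 011111011 → 0, fb=1
65: 111110111 → 1, fb=1
66: 111101111 → 1, fb=0
67: 111011110 → 1, fb=0
68: 110111100 → 1, fb=0
69: 101111000 → 1, fb=0
70: 011110000 → 0, fb=0
71: 111100000 → 1, fb=1
72: 111000001 → 1, fb=1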